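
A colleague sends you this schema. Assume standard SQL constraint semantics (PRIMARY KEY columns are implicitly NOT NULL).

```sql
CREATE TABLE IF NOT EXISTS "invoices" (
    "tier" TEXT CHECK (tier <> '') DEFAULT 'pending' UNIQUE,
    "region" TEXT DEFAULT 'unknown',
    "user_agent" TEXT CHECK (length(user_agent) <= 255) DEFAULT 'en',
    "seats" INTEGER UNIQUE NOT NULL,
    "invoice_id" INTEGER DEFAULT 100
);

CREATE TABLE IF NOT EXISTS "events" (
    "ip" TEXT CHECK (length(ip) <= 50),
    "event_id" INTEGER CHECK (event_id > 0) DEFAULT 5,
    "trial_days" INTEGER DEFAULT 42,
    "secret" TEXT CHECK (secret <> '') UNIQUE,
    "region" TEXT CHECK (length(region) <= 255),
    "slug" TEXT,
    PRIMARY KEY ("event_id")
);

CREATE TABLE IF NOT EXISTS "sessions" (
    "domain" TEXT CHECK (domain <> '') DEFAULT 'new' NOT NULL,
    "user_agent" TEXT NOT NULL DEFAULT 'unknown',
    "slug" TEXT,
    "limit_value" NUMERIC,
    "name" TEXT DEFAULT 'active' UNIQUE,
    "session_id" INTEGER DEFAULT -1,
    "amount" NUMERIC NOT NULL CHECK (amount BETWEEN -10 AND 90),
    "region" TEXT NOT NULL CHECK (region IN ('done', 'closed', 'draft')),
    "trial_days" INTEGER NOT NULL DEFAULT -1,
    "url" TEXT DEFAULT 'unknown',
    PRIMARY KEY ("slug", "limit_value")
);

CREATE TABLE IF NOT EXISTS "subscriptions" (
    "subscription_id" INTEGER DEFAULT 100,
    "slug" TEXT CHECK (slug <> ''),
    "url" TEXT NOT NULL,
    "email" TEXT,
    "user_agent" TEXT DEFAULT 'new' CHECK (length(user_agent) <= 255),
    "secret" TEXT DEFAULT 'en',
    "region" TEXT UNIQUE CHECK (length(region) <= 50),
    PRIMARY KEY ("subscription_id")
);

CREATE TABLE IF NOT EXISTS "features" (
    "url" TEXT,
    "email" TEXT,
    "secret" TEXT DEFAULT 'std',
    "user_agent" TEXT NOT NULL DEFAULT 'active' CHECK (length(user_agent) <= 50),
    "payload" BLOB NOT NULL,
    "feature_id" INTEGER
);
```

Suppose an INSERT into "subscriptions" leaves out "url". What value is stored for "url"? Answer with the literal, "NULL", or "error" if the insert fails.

error

url has no DEFAULT clause.
Omitting it would insert NULL, but it is declared NOT NULL, so the INSERT fails.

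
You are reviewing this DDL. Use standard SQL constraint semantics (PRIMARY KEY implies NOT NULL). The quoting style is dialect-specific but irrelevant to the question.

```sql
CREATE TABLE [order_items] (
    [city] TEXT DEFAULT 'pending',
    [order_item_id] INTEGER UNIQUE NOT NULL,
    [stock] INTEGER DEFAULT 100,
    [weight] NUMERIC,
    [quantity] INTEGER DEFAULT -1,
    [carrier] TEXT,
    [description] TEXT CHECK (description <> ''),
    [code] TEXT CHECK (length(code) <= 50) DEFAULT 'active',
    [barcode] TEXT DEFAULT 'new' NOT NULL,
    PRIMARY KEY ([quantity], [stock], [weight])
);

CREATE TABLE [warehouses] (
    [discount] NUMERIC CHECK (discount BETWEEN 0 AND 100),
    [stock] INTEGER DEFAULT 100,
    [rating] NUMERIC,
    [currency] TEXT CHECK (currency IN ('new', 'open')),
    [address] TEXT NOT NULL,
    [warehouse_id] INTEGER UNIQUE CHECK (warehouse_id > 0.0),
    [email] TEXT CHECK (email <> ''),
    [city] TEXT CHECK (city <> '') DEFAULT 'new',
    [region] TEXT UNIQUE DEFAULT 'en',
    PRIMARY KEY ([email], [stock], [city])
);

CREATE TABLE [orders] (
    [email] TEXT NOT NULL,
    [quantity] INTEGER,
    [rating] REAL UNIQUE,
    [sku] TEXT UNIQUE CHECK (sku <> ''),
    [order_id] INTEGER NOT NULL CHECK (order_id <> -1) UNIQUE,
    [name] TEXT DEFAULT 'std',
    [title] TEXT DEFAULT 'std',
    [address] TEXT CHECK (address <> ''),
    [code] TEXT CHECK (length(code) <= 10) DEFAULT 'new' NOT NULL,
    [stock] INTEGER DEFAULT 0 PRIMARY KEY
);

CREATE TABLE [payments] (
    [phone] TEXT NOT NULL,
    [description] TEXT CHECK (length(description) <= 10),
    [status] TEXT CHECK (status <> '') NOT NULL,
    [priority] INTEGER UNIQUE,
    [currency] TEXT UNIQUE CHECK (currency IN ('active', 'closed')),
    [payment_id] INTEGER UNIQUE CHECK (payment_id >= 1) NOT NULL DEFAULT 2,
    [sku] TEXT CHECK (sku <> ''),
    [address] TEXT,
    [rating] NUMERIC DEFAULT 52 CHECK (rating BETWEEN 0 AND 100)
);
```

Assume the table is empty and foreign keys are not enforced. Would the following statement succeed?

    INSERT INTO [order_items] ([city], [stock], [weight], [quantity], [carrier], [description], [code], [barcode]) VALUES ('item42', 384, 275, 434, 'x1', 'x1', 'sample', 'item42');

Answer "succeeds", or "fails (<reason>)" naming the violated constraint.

fails (NOT NULL on order_item_id)

order_item_id is omitted from the column list and has no DEFAULT, so it would receive NULL.
But order_item_id is declared NOT NULL.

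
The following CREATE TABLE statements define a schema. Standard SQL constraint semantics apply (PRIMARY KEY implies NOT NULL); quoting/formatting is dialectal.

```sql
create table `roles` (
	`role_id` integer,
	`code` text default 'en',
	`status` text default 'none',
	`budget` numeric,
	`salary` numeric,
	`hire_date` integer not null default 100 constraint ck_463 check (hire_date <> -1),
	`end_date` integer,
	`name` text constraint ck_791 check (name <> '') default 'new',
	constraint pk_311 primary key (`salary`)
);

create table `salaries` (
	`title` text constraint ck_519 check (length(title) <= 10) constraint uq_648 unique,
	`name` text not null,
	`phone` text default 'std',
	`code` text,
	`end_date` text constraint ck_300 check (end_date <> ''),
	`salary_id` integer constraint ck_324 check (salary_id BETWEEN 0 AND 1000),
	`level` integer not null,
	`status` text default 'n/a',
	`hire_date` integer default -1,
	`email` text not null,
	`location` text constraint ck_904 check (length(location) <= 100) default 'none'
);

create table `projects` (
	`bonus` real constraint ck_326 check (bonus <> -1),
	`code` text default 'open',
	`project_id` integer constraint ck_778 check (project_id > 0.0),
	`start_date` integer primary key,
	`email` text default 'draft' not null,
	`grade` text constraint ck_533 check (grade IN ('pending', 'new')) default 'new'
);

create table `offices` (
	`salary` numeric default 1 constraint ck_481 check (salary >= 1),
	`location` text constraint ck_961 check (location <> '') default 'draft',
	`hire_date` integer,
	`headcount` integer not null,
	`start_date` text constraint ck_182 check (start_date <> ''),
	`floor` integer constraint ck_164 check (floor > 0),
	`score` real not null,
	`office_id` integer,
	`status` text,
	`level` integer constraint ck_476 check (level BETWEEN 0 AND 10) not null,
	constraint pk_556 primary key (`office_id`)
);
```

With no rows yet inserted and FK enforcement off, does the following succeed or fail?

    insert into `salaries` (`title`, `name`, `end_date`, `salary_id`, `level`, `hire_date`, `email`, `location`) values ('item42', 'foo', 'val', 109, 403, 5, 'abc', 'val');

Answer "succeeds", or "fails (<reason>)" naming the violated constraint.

succeeds

NOT NULL columns: email is supplied; level is supplied; name is supplied.
CHECK constraints: 'item42' satisfies (length(title) <= 10); 'val' satisfies (end_date <> ''); 109 satisfies (salary_id BETWEEN 0 AND 1000); 'val' satisfies (length(location) <= 100).
No constraint is violated.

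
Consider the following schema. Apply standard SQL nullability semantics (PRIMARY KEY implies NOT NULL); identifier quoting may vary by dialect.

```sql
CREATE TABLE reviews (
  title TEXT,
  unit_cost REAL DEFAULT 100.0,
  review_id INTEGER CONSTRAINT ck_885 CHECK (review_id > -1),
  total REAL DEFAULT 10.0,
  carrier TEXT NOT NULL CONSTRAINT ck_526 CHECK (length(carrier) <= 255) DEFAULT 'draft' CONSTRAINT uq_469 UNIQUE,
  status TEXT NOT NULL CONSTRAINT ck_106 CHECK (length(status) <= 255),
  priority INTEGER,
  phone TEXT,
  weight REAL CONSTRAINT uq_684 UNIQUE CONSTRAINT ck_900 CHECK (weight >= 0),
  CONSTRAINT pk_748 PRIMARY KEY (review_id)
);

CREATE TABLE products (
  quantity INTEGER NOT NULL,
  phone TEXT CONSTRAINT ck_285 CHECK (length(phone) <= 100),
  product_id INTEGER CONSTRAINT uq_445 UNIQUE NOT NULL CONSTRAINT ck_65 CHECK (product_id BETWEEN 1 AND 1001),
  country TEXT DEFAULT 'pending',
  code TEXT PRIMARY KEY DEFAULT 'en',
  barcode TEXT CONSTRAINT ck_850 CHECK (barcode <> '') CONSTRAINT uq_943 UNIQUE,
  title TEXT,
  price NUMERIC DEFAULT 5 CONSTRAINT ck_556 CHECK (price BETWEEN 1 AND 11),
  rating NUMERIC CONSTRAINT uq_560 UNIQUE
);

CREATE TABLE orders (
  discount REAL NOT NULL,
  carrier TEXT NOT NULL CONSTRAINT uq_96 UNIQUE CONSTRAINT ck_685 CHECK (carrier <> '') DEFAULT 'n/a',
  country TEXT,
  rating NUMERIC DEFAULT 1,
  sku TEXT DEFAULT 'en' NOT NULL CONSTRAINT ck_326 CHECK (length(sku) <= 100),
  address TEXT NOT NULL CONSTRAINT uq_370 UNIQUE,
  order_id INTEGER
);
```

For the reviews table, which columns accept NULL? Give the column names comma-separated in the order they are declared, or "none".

- title: no NOT NULL constraint applies → nullable.
- unit_cost: DEFAULT only fills an omitted column; an explicit NULL is still allowed → nullable.
- review_id: part of the PRIMARY KEY, which implies NOT NULL → not nullable.
- total: DEFAULT only fills an omitted column; an explicit NULL is still allowed → nullable.
- carrier: declared NOT NULL → not nullable.
- status: declared NOT NULL → not nullable.
- priority: no NOT NULL constraint applies → nullable.
- phone: no NOT NULL constraint applies → nullable.
- weight: CHECK does not forbid NULL (a CHECK constraint passes when its expression is NULL) → nullable.

title, unit_cost, total, priority, phone, weight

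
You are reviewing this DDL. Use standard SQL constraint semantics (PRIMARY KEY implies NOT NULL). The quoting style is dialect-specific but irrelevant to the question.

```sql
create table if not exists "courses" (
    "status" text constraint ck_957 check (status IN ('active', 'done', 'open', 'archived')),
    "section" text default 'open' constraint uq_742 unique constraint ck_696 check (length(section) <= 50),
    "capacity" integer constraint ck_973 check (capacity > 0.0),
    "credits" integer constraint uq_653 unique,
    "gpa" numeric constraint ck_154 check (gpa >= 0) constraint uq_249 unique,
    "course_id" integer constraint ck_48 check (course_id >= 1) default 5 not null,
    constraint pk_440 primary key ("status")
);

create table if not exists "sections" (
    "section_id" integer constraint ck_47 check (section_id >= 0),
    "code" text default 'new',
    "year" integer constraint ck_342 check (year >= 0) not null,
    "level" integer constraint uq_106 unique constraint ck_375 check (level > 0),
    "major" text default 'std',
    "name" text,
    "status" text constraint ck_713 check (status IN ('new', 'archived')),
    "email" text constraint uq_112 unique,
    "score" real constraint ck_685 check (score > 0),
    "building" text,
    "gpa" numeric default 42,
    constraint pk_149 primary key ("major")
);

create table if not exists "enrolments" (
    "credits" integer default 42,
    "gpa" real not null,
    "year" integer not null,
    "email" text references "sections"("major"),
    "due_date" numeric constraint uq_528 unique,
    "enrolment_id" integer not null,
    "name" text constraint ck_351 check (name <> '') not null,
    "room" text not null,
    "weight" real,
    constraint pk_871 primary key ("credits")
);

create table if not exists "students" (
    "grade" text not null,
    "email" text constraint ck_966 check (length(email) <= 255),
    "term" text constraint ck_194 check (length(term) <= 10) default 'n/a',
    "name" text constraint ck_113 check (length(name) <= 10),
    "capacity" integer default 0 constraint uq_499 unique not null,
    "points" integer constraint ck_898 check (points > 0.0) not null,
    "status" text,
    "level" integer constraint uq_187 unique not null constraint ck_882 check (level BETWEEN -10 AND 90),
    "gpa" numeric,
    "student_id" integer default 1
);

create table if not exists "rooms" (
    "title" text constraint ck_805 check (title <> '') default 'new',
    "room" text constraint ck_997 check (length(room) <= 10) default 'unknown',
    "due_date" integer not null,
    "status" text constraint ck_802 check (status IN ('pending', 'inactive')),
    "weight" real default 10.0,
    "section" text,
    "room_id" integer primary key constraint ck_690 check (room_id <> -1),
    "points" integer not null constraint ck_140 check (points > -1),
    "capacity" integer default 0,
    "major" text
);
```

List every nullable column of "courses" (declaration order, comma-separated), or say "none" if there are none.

section, capacity, credits, gpa

- status: part of the PRIMARY KEY, which implies NOT NULL → not nullable.
- section: CHECK does not forbid NULL (a CHECK constraint passes when its expression is NULL) → nullable.
- capacity: CHECK does not forbid NULL (a CHECK constraint passes when its expression is NULL) → nullable.
- credits: UNIQUE does not imply NOT NULL → nullable.
- gpa: CHECK does not forbid NULL (a CHECK constraint passes when its expression is NULL) → nullable.
- course_id: declared NOT NULL → not nullable.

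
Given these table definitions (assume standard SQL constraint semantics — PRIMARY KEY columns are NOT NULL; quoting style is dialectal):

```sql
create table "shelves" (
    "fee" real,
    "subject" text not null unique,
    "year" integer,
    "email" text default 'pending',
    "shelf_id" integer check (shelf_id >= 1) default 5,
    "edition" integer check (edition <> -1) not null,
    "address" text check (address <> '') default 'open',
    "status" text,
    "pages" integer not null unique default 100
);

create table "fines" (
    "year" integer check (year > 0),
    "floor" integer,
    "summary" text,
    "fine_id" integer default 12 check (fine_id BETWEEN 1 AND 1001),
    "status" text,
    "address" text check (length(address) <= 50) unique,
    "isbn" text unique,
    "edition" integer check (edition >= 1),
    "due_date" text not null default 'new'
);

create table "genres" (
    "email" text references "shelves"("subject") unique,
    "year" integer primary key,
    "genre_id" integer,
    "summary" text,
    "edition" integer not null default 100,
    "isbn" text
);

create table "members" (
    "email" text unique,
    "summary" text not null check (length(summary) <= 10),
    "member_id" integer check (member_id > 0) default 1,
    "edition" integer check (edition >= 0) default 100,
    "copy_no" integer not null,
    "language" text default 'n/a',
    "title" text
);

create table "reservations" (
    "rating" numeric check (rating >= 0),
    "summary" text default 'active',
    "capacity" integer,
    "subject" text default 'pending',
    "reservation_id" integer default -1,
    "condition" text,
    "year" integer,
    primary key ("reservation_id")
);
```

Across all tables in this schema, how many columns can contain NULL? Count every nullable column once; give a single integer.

shelves: 6 nullable (fee, year, email, shelf_id, address, status — PK none and explicit NOT NULL columns excluded).
fines: 8 nullable (year, floor, summary, fine_id, status, address, isbn, edition — PK none and explicit NOT NULL columns excluded).
genres: 4 nullable (email, genre_id, summary, isbn — PK (year) and explicit NOT NULL columns excluded).
members: 5 nullable (email, member_id, edition, language, title — PK none and explicit NOT NULL columns excluded).
reservations: 6 nullable (rating, summary, capacity, subject, condition, year — PK (reservation_id) and explicit NOT NULL columns excluded).
Total: 6 + 8 + 4 + 5 + 6 = 29.

29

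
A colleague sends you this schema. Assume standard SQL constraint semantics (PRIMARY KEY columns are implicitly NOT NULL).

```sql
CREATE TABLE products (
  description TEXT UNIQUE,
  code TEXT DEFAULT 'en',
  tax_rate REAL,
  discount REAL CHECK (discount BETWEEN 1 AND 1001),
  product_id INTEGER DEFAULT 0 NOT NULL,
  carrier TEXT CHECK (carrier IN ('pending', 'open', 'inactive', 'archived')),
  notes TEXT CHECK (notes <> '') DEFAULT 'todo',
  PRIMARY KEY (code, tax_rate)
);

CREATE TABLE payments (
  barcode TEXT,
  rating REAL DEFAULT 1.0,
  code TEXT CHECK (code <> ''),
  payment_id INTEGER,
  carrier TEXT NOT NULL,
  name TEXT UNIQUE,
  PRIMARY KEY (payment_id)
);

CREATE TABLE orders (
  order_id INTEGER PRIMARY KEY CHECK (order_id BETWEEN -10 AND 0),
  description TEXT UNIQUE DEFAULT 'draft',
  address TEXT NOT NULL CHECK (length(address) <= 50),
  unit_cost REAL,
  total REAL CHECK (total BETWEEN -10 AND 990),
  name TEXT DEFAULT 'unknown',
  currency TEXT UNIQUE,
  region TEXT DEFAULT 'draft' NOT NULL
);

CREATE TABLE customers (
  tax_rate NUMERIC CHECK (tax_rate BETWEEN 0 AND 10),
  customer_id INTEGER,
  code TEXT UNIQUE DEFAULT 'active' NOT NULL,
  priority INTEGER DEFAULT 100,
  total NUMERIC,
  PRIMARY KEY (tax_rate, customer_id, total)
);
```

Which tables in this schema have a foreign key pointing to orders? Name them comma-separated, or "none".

none

No REFERENCES clause anywhere in the schema names orders.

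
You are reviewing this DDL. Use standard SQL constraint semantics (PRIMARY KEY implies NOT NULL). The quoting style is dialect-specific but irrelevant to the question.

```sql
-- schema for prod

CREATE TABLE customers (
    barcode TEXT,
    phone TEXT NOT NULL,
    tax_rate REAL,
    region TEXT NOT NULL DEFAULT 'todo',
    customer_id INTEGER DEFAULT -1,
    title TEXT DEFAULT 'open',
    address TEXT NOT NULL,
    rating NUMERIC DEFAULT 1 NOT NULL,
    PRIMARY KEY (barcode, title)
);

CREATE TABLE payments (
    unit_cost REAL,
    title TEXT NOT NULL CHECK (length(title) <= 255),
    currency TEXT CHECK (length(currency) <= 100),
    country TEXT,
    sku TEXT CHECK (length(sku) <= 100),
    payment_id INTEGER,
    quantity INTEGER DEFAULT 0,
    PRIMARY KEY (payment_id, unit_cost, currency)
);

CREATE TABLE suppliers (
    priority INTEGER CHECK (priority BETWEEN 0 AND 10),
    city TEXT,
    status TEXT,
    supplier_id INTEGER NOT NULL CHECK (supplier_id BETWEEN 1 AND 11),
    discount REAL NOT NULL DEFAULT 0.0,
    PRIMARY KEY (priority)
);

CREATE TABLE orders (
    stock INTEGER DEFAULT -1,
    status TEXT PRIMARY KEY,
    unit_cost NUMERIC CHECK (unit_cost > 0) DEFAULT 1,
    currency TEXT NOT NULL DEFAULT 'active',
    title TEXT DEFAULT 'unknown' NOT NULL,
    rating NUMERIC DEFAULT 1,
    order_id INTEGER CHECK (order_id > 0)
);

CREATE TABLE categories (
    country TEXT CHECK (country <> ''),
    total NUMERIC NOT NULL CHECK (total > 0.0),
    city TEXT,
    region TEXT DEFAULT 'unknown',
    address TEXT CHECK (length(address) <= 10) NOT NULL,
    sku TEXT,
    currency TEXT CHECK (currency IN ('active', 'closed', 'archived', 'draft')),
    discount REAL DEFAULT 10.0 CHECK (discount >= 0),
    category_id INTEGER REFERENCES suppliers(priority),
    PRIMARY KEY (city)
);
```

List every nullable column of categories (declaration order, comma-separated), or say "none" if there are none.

- country: CHECK does not forbid NULL (a CHECK constraint passes when its expression is NULL) → nullable.
- total: declared NOT NULL → not nullable.
- city: part of the PRIMARY KEY, which implies NOT NULL → not nullable.
- region: DEFAULT only fills an omitted column; an explicit NULL is still allowed → nullable.
- address: declared NOT NULL → not nullable.
- sku: no NOT NULL constraint applies → nullable.
- currency: CHECK does not forbid NULL (a CHECK constraint passes when its expression is NULL) → nullable.
- discount: CHECK does not forbid NULL (a CHECK constraint passes when its expression is NULL) → nullable.
- category_id: a foreign key column may be NULL unless separately constrained → nullable.

country, region, sku, currency, discount, category_id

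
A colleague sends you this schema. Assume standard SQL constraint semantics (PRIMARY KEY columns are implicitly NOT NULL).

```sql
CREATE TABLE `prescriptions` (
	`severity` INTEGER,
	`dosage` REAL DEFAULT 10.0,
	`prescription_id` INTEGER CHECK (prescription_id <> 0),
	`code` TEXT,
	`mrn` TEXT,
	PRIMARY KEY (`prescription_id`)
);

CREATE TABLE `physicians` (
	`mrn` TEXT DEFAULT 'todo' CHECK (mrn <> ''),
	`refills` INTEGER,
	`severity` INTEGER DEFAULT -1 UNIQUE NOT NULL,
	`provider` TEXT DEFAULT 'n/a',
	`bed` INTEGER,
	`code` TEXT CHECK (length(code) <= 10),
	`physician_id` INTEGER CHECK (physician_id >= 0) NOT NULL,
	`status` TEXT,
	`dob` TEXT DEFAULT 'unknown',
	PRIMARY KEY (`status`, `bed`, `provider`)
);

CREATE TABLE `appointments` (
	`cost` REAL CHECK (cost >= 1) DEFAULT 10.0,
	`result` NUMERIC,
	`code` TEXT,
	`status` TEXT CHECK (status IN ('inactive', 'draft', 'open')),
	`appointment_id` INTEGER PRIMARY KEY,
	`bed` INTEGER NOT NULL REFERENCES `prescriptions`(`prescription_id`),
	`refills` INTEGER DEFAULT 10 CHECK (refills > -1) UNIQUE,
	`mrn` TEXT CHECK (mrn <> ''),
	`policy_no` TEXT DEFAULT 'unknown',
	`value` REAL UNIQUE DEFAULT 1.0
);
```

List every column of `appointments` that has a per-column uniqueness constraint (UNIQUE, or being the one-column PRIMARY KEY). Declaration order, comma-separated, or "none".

appointment_id, refills, value

- cost: no UNIQUE or single-column PK constraint.
- result: no UNIQUE or single-column PK constraint.
- code: no UNIQUE or single-column PK constraint.
- status: no UNIQUE or single-column PK constraint.
- appointment_id: single-column PRIMARY KEY → unique.
- bed: no UNIQUE or single-column PK constraint.
- refills: declared UNIQUE → unique.
- mrn: no UNIQUE or single-column PK constraint.
- policy_no: no UNIQUE or single-column PK constraint.
- value: declared UNIQUE → unique.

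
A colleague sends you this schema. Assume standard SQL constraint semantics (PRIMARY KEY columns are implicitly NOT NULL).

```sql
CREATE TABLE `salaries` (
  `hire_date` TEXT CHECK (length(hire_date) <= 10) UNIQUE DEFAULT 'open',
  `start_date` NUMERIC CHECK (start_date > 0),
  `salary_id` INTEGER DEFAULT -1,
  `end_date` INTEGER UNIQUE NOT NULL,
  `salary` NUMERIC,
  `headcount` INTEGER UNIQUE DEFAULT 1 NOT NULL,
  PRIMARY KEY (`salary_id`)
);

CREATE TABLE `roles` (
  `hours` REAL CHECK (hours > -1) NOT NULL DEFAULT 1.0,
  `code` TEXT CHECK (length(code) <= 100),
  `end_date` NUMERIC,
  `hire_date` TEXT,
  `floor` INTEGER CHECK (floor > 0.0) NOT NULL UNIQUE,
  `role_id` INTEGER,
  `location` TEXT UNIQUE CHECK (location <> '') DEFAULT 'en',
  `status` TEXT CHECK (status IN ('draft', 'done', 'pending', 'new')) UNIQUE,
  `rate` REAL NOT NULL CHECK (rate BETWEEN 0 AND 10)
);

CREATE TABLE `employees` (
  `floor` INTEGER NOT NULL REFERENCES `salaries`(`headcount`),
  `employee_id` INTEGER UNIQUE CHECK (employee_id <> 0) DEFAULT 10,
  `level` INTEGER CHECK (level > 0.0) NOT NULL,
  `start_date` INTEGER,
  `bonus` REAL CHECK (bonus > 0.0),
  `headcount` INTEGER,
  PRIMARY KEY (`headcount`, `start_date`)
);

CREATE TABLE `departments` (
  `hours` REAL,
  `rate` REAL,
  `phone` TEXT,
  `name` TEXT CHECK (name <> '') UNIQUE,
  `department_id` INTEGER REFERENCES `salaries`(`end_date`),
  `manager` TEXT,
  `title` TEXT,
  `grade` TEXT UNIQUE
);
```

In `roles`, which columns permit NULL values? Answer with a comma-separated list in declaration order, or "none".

code, end_date, hire_date, role_id, location, status

- hours: declared NOT NULL → not nullable.
- code: CHECK does not forbid NULL (a CHECK constraint passes when its expression is NULL) → nullable.
- end_date: no NOT NULL constraint applies → nullable.
- hire_date: no NOT NULL constraint applies → nullable.
- floor: declared NOT NULL → not nullable.
- role_id: no NOT NULL constraint applies → nullable.
- location: CHECK does not forbid NULL (a CHECK constraint passes when its expression is NULL) → nullable.
- status: CHECK does not forbid NULL (a CHECK constraint passes when its expression is NULL) → nullable.
- rate: declared NOT NULL → not nullable.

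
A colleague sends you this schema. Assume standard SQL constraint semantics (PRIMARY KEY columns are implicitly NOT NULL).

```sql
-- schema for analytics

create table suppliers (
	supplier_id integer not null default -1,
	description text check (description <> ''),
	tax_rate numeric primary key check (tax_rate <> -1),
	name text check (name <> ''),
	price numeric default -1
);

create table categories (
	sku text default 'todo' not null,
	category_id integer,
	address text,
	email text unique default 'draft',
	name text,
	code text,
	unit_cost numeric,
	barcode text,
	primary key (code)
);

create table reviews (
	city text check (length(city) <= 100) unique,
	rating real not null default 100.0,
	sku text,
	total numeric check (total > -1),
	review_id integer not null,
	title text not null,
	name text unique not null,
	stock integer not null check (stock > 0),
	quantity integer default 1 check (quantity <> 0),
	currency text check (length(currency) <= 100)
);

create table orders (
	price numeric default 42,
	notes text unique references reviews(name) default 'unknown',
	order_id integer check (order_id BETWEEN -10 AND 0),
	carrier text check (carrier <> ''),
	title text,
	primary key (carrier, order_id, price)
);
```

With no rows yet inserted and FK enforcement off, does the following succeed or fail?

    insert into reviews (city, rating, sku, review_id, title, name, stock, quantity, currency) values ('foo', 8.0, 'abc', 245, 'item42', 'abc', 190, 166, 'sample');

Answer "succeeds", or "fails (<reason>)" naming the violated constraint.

succeeds

NOT NULL columns: name is supplied; rating is supplied; review_id is supplied; stock is supplied; title is supplied.
CHECK constraints: 'foo' satisfies (length(city) <= 100); 190 satisfies (stock > 0); 166 satisfies (quantity <> 0); 'sample' satisfies (length(currency) <= 100).
No constraint is violated.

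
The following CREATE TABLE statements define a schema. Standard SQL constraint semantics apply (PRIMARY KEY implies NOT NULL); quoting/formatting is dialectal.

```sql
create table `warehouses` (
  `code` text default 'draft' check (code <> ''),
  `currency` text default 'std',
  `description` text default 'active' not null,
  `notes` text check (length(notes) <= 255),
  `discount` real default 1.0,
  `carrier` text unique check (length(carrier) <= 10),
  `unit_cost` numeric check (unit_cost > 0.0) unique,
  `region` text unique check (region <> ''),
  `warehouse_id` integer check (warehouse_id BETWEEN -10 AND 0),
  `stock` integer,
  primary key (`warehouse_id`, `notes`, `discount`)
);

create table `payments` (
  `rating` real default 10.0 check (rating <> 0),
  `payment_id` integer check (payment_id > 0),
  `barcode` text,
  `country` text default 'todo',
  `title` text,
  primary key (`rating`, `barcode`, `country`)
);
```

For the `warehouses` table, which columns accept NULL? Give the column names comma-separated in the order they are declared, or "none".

code, currency, carrier, unit_cost, region, stock

- code: CHECK does not forbid NULL (a CHECK constraint passes when its expression is NULL) → nullable.
- currency: DEFAULT only fills an omitted column; an explicit NULL is still allowed → nullable.
- description: declared NOT NULL → not nullable.
- notes: part of the PRIMARY KEY, which implies NOT NULL → not nullable.
- discount: part of the PRIMARY KEY, which implies NOT NULL → not nullable.
- carrier: CHECK does not forbid NULL (a CHECK constraint passes when its expression is NULL) → nullable.
- unit_cost: CHECK does not forbid NULL (a CHECK constraint passes when its expression is NULL) → nullable.
- region: CHECK does not forbid NULL (a CHECK constraint passes when its expression is NULL) → nullable.
- warehouse_id: part of the PRIMARY KEY, which implies NOT NULL → not nullable.
- stock: no NOT NULL constraint applies → nullable.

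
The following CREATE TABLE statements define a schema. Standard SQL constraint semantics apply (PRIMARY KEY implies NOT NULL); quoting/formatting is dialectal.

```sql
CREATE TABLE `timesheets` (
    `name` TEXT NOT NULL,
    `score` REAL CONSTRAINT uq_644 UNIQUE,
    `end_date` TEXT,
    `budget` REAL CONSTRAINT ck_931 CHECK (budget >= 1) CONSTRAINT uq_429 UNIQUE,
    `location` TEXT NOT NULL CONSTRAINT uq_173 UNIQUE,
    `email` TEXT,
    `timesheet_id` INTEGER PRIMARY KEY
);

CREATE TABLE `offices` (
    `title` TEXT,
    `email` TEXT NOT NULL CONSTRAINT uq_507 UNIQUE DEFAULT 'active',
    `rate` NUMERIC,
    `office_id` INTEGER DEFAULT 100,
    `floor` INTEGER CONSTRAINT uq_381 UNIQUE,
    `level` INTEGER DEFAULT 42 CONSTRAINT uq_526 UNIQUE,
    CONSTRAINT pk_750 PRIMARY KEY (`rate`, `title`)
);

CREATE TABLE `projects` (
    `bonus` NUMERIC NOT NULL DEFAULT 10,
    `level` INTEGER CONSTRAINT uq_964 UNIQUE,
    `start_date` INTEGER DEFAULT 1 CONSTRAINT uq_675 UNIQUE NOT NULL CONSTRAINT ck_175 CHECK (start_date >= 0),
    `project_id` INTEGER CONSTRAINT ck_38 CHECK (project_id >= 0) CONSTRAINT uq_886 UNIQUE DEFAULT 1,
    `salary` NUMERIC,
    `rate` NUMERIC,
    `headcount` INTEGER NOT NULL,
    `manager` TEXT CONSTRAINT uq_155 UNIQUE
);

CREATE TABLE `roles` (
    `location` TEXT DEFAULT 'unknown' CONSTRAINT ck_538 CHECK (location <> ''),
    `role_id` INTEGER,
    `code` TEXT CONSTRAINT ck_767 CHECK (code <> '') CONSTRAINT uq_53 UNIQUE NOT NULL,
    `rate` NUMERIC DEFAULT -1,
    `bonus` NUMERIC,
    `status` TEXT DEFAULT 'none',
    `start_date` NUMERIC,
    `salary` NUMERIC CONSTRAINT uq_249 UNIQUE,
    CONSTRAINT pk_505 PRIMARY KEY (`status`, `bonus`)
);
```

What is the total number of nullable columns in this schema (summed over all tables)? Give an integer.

timesheets: 4 nullable (score, end_date, budget, email — PK (timesheet_id) and explicit NOT NULL columns excluded).
offices: 3 nullable (office_id, floor, level — PK (rate, title) and explicit NOT NULL columns excluded).
projects: 5 nullable (level, project_id, salary, rate, manager — PK none and explicit NOT NULL columns excluded).
roles: 5 nullable (location, role_id, rate, start_date, salary — PK (status, bonus) and explicit NOT NULL columns excluded).
Total: 4 + 3 + 5 + 5 = 17.

17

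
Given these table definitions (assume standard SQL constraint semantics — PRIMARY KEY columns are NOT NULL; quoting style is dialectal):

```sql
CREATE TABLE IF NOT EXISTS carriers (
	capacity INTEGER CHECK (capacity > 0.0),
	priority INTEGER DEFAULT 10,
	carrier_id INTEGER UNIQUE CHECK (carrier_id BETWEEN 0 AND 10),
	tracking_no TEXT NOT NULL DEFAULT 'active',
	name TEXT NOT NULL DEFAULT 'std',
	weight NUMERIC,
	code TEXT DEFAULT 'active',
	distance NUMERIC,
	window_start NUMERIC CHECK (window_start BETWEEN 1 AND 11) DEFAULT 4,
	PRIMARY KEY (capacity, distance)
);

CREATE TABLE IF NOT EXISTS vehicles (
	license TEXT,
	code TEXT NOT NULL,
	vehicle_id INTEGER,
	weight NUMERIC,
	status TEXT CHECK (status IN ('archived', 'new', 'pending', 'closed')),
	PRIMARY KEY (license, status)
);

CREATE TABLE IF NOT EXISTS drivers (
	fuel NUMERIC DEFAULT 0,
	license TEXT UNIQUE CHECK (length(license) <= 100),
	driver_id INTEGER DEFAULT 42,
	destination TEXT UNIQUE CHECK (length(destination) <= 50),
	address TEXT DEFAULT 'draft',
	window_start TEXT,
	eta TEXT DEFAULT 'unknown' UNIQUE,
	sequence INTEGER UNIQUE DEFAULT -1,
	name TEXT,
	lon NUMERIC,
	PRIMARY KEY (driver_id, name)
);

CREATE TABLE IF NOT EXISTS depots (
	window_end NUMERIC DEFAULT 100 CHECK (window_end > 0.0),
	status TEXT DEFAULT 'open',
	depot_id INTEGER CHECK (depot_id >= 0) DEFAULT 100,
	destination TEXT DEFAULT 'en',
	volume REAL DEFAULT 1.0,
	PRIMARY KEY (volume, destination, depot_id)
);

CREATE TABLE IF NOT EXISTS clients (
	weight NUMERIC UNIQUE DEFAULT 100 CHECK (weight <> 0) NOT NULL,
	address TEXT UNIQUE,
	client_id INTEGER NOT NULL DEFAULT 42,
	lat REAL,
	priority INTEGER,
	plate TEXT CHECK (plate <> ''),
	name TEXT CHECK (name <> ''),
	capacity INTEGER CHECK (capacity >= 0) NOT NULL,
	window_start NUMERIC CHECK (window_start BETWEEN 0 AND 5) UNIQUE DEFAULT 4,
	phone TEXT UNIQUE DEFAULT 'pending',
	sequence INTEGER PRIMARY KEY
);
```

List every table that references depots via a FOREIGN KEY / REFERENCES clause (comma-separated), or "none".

No REFERENCES clause anywhere in the schema names depots.

none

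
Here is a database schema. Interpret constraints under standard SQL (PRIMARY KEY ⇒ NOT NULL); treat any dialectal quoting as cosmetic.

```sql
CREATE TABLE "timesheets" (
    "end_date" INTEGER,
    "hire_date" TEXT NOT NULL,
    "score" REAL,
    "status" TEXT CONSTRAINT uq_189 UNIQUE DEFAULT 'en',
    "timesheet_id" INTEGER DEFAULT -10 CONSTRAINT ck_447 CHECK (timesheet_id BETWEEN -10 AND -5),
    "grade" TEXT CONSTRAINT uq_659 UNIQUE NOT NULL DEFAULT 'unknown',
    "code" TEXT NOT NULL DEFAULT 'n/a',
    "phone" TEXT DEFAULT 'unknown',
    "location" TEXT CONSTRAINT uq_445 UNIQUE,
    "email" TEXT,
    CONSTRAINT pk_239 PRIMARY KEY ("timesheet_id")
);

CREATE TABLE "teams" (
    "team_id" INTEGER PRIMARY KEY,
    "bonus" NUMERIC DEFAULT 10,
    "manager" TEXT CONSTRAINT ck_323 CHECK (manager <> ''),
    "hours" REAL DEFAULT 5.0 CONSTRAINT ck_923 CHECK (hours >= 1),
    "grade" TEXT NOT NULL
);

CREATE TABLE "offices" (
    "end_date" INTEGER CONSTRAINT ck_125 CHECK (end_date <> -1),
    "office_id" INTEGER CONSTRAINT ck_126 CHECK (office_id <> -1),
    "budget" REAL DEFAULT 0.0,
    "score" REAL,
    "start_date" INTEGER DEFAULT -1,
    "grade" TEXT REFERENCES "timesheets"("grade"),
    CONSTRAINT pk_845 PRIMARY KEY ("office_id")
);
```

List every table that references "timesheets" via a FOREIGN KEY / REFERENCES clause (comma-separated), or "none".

- offices.grade references timesheets(grade).

offices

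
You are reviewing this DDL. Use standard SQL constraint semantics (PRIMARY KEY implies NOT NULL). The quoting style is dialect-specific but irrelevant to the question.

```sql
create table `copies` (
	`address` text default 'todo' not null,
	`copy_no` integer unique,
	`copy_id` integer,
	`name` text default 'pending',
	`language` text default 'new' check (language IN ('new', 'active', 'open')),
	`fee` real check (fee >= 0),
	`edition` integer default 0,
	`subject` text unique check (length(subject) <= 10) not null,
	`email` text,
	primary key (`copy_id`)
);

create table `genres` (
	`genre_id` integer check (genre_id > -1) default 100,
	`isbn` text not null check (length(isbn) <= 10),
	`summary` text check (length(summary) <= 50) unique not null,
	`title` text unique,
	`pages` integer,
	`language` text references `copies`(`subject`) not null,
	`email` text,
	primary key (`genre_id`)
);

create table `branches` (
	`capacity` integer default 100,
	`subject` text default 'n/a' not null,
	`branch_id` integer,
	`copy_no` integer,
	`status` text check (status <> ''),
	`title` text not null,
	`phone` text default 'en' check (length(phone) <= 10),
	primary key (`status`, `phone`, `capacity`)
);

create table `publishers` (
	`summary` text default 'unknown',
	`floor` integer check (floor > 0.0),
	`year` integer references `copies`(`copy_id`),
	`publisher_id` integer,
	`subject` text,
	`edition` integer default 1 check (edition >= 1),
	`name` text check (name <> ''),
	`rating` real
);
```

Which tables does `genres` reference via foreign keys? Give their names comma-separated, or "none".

- language REFERENCES copies(subject).

copies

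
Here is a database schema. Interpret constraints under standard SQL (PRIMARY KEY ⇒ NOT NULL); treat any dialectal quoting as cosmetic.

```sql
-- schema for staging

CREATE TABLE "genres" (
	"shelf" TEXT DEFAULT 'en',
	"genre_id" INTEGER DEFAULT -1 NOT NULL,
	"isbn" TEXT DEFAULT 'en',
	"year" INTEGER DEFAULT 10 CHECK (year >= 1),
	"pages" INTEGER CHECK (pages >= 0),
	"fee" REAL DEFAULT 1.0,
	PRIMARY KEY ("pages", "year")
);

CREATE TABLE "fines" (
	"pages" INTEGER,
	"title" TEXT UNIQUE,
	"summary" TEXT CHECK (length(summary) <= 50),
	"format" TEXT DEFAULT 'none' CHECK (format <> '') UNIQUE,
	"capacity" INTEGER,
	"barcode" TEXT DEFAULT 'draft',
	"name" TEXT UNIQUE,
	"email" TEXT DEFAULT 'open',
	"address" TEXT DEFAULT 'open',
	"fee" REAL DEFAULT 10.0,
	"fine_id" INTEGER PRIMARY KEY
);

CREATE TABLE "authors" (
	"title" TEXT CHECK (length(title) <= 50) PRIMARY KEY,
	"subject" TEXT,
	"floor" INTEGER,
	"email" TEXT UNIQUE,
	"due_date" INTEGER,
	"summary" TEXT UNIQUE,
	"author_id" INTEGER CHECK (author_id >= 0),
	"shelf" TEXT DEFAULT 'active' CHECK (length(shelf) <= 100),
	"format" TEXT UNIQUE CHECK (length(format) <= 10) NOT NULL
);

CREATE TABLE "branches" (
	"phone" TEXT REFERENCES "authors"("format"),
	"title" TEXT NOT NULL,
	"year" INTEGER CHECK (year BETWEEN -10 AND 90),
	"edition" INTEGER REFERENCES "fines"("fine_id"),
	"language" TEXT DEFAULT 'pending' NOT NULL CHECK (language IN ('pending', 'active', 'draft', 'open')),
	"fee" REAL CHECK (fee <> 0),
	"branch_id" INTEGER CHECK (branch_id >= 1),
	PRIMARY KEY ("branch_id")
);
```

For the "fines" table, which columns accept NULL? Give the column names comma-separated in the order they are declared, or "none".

- pages: no NOT NULL constraint applies → nullable.
- title: UNIQUE does not imply NOT NULL → nullable.
- summary: CHECK does not forbid NULL (a CHECK constraint passes when its expression is NULL) → nullable.
- format: CHECK does not forbid NULL (a CHECK constraint passes when its expression is NULL) → nullable.
- capacity: no NOT NULL constraint applies → nullable.
- barcode: DEFAULT only fills an omitted column; an explicit NULL is still allowed → nullable.
- name: UNIQUE does not imply NOT NULL → nullable.
- email: DEFAULT only fills an omitted column; an explicit NULL is still allowed → nullable.
- address: DEFAULT only fills an omitted column; an explicit NULL is still allowed → nullable.
- fee: DEFAULT only fills an omitted column; an explicit NULL is still allowed → nullable.
- fine_id: part of the PRIMARY KEY, which implies NOT NULL → not nullable.

pages, title, summary, format, capacity, barcode, name, email, address, fee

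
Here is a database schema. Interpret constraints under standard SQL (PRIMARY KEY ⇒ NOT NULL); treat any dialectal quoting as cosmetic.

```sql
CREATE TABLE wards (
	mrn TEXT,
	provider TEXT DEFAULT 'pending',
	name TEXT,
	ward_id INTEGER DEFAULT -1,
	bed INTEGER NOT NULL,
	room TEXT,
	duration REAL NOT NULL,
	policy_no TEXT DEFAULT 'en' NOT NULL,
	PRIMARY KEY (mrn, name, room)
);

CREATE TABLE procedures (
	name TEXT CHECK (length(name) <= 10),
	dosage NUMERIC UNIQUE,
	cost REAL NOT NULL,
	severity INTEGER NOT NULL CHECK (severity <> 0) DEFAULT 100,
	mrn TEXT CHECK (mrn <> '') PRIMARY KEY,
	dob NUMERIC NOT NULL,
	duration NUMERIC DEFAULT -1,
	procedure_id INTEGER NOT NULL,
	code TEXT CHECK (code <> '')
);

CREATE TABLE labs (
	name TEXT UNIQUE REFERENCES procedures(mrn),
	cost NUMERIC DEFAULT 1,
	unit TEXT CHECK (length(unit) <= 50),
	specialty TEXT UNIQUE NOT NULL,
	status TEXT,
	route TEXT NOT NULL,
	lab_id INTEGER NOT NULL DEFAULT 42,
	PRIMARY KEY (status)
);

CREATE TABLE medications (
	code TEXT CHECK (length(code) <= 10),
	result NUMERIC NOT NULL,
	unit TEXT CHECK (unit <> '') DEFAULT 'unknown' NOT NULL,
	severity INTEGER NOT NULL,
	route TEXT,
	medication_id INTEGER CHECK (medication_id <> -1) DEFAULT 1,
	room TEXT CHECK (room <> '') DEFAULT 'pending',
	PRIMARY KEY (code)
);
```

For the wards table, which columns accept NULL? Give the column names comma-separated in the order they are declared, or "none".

- mrn: part of the PRIMARY KEY, which implies NOT NULL → not nullable.
- provider: DEFAULT only fills an omitted column; an explicit NULL is still allowed → nullable.
- name: part of the PRIMARY KEY, which implies NOT NULL → not nullable.
- ward_id: DEFAULT only fills an omitted column; an explicit NULL is still allowed → nullable.
- bed: declared NOT NULL → not nullable.
- room: part of the PRIMARY KEY, which implies NOT NULL → not nullable.
- duration: declared NOT NULL → not nullable.
- policy_no: declared NOT NULL → not nullable.

provider, ward_id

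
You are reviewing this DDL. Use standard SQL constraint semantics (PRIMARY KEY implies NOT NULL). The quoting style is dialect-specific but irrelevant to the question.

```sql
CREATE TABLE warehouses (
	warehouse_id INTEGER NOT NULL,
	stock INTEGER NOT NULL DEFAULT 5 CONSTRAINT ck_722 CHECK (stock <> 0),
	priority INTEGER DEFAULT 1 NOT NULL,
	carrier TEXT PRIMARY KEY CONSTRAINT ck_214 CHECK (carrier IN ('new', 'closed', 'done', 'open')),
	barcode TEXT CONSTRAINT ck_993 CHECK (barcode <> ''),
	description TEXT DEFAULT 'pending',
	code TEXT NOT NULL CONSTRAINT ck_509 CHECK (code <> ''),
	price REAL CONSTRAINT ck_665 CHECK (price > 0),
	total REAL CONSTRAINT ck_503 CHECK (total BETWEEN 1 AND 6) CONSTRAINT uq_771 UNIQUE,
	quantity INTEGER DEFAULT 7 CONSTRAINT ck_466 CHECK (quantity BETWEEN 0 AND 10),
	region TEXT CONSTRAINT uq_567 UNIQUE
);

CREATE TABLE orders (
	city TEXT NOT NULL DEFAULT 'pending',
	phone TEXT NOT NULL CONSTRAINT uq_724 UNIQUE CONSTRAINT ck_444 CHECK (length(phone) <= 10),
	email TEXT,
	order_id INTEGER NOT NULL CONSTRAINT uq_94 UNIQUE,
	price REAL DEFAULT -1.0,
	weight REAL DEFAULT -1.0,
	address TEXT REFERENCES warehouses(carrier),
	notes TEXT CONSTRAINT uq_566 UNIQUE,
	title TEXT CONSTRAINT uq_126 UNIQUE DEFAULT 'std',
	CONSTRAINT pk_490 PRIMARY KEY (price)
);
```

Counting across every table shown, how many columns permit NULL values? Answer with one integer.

11

warehouses: 6 nullable (barcode, description, price, total, quantity, region — PK (carrier) and explicit NOT NULL columns excluded).
orders: 5 nullable (email, weight, address, notes, title — PK (price) and explicit NOT NULL columns excluded).
Total: 6 + 5 = 11.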